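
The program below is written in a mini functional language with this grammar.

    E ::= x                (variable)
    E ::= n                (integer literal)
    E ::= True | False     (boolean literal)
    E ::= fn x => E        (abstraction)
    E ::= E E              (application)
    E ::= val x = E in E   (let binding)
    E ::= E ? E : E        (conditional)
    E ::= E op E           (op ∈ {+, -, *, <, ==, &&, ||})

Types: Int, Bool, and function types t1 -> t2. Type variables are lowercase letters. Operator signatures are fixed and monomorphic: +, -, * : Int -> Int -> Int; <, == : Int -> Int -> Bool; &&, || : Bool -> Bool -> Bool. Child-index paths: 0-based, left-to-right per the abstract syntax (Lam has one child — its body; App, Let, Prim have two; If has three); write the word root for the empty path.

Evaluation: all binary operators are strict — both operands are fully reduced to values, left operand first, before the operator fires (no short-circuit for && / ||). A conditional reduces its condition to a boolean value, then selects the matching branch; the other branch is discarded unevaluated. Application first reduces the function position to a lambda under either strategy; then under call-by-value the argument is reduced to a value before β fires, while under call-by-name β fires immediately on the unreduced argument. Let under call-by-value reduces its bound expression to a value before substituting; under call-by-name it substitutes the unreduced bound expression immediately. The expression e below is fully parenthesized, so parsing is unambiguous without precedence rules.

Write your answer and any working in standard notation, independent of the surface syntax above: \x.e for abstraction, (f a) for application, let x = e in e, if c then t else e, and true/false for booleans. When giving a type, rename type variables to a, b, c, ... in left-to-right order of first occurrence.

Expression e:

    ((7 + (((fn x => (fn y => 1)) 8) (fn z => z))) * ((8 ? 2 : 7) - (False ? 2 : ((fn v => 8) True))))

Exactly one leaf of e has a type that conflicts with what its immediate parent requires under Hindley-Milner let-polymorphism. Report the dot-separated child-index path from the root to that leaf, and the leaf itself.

Answer: 1.0.0 : 8

Derivation:
  unify Int ~ Int
\y._ : b -> Int
\x._ : a -> b -> Int
  unify a -> b -> Int ~ Int -> c
  unify a ~ Int
  unify b -> Int ~ c
_ _ : b -> Int
z : d
\z._ : d -> d
  unify b -> Int ~ (d -> d) -> e
  unify b ~ d -> d
  unify Int ~ e
_ _ : Int
  unify Int ~ Int
  unify Int ~ Int
  unify Int ~ Bool
  FAIL: mismatch Int ~ Bool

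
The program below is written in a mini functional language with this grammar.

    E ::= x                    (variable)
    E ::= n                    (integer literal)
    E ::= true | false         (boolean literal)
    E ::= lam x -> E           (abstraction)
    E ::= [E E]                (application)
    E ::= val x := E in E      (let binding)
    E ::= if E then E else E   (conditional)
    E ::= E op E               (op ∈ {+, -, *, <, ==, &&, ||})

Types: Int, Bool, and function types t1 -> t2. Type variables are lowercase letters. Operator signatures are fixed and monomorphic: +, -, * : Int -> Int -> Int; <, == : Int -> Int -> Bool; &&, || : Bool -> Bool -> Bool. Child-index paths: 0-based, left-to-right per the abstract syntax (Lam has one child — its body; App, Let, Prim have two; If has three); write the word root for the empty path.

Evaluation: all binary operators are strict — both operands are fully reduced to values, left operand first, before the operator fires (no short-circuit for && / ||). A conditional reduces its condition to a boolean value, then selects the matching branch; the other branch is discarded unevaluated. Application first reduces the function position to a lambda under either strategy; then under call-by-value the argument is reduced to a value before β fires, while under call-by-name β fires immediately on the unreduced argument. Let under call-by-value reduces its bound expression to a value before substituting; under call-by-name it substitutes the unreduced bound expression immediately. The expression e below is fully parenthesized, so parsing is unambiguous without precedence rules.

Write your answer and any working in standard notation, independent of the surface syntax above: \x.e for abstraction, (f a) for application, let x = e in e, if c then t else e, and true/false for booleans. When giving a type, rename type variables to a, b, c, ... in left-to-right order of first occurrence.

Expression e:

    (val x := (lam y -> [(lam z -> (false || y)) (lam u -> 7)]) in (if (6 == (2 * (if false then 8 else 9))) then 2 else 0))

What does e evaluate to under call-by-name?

Answer: 0

Derivation:
step 0: (let x = (\y.((\z.(false || y)) (\u.7))) in (if (6 == (2 * (if false then 8 else 9))) then 2 else 0))
step 1: [let@root] (if (6 == (2 * (if false then 8 else 9))) then 2 else 0)
step 2: [if@0.1.1] (if (6 == (2 * 9)) then 2 else 0)
step 3: [delta@0.1] (if (6 == 18) then 2 else 0)
step 4: [delta@0] (if false then 2 else 0)
step 5: [if@root] 0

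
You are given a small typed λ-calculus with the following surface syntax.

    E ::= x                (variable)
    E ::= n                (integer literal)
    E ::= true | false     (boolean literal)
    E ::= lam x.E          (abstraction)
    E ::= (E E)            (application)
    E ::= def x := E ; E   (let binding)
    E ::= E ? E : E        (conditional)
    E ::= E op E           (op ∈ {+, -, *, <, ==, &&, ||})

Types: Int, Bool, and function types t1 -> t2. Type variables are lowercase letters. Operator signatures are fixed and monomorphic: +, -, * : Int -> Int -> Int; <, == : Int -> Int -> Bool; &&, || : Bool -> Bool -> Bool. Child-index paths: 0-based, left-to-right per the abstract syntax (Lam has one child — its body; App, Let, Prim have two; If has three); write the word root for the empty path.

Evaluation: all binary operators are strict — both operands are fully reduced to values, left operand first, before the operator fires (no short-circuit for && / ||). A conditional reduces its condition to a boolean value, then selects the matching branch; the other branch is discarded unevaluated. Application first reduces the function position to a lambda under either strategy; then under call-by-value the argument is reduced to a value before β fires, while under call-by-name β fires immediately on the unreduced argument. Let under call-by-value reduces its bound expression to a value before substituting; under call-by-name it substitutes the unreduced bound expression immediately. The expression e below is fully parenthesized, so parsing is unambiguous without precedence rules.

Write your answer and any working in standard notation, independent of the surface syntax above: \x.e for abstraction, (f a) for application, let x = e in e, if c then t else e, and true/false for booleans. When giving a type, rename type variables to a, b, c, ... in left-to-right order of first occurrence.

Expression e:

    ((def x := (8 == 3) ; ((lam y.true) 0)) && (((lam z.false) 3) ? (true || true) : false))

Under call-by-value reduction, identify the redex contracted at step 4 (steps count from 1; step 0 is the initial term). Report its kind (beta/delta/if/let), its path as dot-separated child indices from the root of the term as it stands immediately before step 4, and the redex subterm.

Answer: beta at 1.0 : ((\z.false) 3)

Trace:
step 0: ((let x = (8 == 3) in ((\y.true) 0)) && (if ((\z.false) 3) then (true || true) else false))
step 1: [delta@0.0] ((let x = false in ((\y.true) 0)) && (if ((\z.false) 3) then (true || true) else false))
step 2: [let@0] (((\y.true) 0) && (if ((\z.false) 3) then (true || true) else false))
step 3: [beta@0] (true && (if ((\z.false) 3) then (true || true) else false))
step 4: [beta@1.0] (true && (if false then (true || true) else false))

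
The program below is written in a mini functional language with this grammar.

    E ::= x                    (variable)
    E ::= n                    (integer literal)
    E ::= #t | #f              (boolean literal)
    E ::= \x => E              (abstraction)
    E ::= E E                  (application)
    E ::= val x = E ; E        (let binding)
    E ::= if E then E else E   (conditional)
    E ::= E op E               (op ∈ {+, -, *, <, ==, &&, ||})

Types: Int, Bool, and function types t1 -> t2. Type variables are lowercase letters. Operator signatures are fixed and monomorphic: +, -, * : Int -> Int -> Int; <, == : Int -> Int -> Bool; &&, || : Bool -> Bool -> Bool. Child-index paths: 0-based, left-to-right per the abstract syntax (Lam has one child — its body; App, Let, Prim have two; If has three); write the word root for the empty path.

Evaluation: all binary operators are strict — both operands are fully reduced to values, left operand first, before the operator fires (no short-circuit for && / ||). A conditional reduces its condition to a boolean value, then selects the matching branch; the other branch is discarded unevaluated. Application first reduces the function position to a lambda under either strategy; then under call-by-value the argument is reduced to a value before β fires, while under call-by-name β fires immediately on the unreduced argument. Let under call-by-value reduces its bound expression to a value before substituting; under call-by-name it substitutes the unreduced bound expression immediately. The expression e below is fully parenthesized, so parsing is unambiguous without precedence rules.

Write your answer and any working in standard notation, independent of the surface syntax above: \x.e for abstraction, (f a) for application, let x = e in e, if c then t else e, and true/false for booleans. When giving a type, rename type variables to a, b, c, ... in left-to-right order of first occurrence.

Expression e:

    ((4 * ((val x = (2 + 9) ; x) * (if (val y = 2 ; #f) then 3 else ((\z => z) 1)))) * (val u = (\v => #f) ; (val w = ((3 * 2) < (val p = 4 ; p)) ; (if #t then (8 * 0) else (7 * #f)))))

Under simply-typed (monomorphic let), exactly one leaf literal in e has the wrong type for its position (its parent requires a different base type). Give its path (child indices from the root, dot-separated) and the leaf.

Trace:
  unify Int ~ Int
  unify Int ~ Int
  unify Int ~ Int
let x : Int
x : Int
  unify Int ~ Int
let y : Int
  unify Bool ~ Bool
z : a
\z._ : a -> a
  unify a -> a ~ Int -> b
  unify a ~ Int
  unify Int ~ b
_ _ : Int
  unify Int ~ Int
  unify Int ~ Int
  unify Int ~ Int
  unify Int ~ Int
\v._ : c -> Bool
let u : c -> Bool
  unify Int ~ Int
  unify Int ~ Int
  unify Int ~ Int
let p : Int
p : Int
  unify Int ~ Int
let w : Bool
  unify Bool ~ Bool
  unify Int ~ Int
  unify Int ~ Int
  unify Int ~ Int
  unify Bool ~ Int
  FAIL: mismatch Bool ~ Int

Answer: 1.1.1.2.1 : false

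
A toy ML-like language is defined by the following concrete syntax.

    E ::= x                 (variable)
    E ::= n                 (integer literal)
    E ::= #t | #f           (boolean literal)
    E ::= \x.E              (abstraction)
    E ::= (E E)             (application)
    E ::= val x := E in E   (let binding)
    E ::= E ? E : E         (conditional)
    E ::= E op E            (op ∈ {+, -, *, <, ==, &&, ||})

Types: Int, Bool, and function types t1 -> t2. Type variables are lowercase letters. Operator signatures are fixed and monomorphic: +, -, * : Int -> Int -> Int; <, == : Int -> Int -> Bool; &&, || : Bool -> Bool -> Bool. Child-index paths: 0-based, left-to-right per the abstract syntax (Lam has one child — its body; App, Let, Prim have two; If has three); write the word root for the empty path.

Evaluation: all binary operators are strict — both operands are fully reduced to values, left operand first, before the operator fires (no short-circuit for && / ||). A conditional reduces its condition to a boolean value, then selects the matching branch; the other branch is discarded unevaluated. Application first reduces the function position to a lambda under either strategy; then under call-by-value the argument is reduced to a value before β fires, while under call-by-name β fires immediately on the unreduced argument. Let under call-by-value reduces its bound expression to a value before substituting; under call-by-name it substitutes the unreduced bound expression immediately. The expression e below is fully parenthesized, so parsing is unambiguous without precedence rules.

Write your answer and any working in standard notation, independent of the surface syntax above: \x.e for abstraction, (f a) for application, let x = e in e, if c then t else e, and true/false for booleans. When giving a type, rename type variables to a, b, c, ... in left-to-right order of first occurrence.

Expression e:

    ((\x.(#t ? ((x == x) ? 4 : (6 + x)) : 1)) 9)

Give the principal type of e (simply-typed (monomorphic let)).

Trace:
  unify Bool ~ Bool
x : a
  unify a ~ Int
x : Int
  unify Int ~ Int
  unify Bool ~ Bool
  unify Int ~ Int
x : Int
  unify Int ~ Int
  unify Int ~ Int
  unify Int ~ Int
\x._ : Int -> Int
  unify Int -> Int ~ Int -> b
  unify Int ~ Int
  unify Int ~ b
_ _ : Int

Answer: Int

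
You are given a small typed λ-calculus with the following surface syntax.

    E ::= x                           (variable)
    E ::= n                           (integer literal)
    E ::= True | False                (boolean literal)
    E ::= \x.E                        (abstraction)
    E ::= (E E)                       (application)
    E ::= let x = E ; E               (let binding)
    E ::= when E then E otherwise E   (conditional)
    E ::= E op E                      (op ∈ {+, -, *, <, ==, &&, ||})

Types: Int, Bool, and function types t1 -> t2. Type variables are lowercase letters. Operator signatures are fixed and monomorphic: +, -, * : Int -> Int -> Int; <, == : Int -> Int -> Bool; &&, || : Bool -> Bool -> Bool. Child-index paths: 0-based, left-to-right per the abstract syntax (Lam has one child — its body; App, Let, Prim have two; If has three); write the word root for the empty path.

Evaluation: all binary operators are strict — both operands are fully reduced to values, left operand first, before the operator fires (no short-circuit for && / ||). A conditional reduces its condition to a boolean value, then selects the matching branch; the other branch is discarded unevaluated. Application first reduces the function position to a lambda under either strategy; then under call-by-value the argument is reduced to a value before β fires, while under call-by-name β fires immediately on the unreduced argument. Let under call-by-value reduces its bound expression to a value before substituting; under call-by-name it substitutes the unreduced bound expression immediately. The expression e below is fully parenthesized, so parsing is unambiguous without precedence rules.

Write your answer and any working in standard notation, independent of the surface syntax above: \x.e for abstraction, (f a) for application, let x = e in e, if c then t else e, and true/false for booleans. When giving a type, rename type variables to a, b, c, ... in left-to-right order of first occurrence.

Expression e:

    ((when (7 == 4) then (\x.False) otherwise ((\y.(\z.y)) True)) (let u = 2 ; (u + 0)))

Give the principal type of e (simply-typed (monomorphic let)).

Derivation:
  unify Int ~ Int
  unify Int ~ Int
  unify Bool ~ Bool
\x._ : a -> Bool
y : b
\z._ : c -> b
\y._ : b -> c -> b
  unify b -> c -> b ~ Bool -> d
  unify b ~ Bool
  unify c -> Bool ~ d
_ _ : c -> Bool
  unify a -> Bool ~ c -> Bool
  unify a ~ c
  unify Bool ~ Bool
let u : Int
u : Int
  unify Int ~ Int
  unify Int ~ Int
  unify c -> Bool ~ Int -> e
  unify c ~ Int
  unify Bool ~ e
_ _ : Bool

Answer: Bool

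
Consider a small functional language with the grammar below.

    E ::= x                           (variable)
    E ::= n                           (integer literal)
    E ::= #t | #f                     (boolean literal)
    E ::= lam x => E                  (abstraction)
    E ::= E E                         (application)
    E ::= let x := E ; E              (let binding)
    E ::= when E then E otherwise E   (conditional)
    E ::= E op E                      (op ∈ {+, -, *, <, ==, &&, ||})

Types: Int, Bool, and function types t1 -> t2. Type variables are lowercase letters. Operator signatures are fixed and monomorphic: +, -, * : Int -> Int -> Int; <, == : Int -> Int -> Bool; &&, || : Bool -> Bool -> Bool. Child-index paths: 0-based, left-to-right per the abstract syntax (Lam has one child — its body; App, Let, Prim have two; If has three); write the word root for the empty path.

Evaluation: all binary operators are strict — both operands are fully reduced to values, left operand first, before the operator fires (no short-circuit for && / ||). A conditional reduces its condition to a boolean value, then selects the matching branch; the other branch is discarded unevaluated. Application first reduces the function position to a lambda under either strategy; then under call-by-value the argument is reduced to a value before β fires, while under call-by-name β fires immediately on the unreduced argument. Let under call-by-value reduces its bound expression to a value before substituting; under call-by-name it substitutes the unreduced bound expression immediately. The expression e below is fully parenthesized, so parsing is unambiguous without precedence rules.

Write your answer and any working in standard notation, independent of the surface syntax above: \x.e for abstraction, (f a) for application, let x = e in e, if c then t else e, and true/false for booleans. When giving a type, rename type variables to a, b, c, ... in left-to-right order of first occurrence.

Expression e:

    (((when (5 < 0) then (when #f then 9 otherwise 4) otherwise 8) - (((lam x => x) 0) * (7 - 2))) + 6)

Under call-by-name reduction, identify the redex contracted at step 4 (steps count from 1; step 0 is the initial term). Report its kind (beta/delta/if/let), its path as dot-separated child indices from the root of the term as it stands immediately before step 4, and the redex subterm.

Answer: delta at 0.1.1 : (7 - 2)

Working:
step 0: (((if (5 < 0) then (if false then 9 else 4) else 8) - (((\x.x) 0) * (7 - 2))) + 6)
step 1: [delta@0.0.0] (((if false then (if false then 9 else 4) else 8) - (((\x.x) 0) * (7 - 2))) + 6)
step 2: [if@0.0] ((8 - (((\x.x) 0) * (7 - 2))) + 6)
step 3: [beta@0.1.0] ((8 - (0 * (7 - 2))) + 6)
step 4: [delta@0.1.1] ((8 - (0 * 5)) + 6)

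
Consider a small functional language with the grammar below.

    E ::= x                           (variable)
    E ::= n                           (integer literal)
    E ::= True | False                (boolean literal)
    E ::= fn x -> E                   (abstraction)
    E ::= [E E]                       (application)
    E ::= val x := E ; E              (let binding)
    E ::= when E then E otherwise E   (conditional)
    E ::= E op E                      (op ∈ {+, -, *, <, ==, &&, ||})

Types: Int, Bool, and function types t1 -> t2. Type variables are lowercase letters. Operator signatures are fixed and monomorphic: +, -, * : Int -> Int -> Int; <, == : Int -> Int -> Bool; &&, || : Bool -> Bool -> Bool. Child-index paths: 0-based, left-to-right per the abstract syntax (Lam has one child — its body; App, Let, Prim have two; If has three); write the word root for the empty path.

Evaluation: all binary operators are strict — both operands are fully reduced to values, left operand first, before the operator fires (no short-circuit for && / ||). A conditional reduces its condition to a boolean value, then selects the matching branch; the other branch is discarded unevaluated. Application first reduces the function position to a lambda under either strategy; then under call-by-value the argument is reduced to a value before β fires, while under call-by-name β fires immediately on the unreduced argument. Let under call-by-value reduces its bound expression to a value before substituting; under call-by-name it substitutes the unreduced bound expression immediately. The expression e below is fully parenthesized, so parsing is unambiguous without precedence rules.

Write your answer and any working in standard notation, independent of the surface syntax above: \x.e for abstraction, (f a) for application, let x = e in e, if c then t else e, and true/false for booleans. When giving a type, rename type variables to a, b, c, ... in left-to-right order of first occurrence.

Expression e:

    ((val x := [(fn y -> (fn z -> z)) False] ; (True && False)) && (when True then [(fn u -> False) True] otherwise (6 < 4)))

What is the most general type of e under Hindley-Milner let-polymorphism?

Derivation:
z : b
\z._ : b -> b
\y._ : a -> b -> b
  unify a -> b -> b ~ Bool -> c
  unify a ~ Bool
  unify b -> b ~ c
_ _ : b -> b
let x : forall. b -> b
  unify Bool ~ Bool
  unify Bool ~ Bool
  unify Bool ~ Bool
  unify Bool ~ Bool
\u._ : d -> Bool
  unify d -> Bool ~ Bool -> e
  unify d ~ Bool
  unify Bool ~ e
_ _ : Bool
  unify Int ~ Int
  unify Int ~ Int
  unify Bool ~ Bool
  unify Bool ~ Bool

Answer: Bool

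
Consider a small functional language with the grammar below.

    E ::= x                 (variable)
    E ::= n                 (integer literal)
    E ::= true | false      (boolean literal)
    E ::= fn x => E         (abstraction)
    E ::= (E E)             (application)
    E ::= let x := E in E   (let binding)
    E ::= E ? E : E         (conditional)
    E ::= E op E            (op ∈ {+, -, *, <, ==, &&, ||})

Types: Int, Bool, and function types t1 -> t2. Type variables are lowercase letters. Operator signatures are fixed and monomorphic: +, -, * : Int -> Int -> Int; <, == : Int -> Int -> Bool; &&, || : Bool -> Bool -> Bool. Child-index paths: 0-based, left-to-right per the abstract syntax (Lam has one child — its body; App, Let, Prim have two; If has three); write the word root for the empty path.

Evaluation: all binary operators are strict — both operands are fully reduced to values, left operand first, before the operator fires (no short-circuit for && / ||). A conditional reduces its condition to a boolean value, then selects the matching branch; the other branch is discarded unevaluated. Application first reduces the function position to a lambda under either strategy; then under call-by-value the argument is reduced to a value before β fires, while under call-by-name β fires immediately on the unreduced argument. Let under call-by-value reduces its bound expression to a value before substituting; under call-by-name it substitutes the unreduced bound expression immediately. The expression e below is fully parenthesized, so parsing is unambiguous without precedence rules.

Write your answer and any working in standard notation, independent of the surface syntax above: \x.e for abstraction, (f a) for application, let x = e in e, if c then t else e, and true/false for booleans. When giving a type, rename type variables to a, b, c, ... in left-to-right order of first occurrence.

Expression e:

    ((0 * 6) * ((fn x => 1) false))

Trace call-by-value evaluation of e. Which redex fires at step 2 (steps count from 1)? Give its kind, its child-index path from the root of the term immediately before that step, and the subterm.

Answer: beta at 1 : ((\x.1) false)

Working:
step 0: ((0 * 6) * ((\x.1) false))
step 1: [delta@0] (0 * ((\x.1) false))
step 2: [beta@1] (0 * 1)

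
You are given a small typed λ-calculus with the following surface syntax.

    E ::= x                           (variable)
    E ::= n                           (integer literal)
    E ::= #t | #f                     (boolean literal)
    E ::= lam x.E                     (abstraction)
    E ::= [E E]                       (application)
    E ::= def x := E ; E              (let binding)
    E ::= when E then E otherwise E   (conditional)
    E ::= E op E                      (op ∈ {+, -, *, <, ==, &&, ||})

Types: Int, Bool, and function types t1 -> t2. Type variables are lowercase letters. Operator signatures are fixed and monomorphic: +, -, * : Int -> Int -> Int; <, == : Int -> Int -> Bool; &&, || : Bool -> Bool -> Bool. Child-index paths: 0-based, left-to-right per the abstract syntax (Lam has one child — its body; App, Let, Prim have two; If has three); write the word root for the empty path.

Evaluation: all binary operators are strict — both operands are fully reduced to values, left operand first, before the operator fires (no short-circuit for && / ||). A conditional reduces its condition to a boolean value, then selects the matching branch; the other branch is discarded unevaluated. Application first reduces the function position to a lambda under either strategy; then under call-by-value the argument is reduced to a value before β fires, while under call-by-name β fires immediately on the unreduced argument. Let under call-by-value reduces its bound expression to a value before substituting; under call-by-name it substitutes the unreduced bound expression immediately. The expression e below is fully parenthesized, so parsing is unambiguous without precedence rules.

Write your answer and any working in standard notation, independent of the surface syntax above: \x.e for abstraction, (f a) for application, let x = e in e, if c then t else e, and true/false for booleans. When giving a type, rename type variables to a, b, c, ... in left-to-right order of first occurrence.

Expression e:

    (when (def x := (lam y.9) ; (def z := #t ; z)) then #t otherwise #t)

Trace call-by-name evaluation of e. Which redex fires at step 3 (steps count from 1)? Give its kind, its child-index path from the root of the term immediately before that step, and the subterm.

Trace:
step 0: (if (let x = (\y.9) in (let z = true in z)) then true else true)
step 1: [let@0] (if (let z = true in z) then true else true)
step 2: [let@0] (if true then true else true)
step 3: [if@root] true

Answer: if at root : (if true then true else true)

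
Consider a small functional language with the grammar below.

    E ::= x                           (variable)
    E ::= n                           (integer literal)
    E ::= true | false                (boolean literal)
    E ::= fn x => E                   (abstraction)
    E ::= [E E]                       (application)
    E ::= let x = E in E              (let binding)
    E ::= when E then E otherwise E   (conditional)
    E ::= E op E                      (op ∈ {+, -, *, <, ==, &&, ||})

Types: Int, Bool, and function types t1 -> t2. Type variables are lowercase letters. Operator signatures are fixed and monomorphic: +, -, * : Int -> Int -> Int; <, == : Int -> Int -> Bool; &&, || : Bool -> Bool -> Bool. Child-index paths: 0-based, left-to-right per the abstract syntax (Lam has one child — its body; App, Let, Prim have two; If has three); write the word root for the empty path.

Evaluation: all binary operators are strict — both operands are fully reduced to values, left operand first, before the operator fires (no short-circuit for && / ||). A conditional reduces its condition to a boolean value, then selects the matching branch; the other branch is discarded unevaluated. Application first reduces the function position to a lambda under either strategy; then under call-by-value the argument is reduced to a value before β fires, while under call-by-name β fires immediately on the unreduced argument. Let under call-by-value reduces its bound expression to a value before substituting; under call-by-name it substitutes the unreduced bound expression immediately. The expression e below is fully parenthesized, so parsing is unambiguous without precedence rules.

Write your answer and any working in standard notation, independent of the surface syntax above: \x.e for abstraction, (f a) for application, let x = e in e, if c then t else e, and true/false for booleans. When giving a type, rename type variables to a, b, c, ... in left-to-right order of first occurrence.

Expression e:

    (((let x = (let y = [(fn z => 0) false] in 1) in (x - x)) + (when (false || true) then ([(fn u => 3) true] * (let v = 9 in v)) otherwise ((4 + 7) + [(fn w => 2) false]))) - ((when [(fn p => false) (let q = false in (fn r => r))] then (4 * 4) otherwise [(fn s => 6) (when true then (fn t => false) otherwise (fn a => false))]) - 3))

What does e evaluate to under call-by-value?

Answer: 24

Working:
step 0: (((let x = (let y = ((\z.0) false) in 1) in (x - x)) + (if (false || true) then (((\u.3) true) * (let v = 9 in v)) else ((4 + 7) + ((\w.2) false)))) - ((if ((\p.false) (let q = false in (\r.r))) then (4 * 4) else ((\s.6) (if true then (\t.false) else (\a.false)))) - 3))
step 1: [beta@0.0.0.0] (((let x = (let y = 0 in 1) in (x - x)) + (if (false || true) then (((\u.3) true) * (let v = 9 in v)) else ((4 + 7) + ((\w.2) false)))) - ((if ((\p.false) (let q = false in (\r.r))) then (4 * 4) else ((\s.6) (if true then (\t.false) else (\a.false)))) - 3))
step 2: [let@0.0.0] (((let x = 1 in (x - x)) + (if (false || true) then (((\u.3) true) * (let v = 9 in v)) else ((4 + 7) + ((\w.2) false)))) - ((if ((\p.false) (let q = false in (\r.r))) then (4 * 4) else ((\s.6) (if true then (\t.false) else (\a.false)))) - 3))
step 3: [let@0.0] (((1 - 1) + (if (false || true) then (((\u.3) true) * (let v = 9 in v)) else ((4 + 7) + ((\w.2) false)))) - ((if ((\p.false) (let q = false in (\r.r))) then (4 * 4) else ((\s.6) (if true then (\t.false) else (\a.false)))) - 3))
step 4: [delta@0.0] ((0 + (if (false || true) then (((\u.3) true) * (let v = 9 in v)) else ((4 + 7) + ((\w.2) false)))) - ((if ((\p.false) (let q = false in (\r.r))) then (4 * 4) else ((\s.6) (if true then (\t.false) else (\a.false)))) - 3))
step 5: [delta@0.1.0] ((0 + (if true then (((\u.3) true) * (let v = 9 in v)) else ((4 + 7) + ((\w.2) false)))) - ((if ((\p.false) (let q = false in (\r.r))) then (4 * 4) else ((\s.6) (if true then (\t.false) else (\a.false)))) - 3))
step 6: [if@0.1] ((0 + (((\u.3) true) * (let v = 9 in v))) - ((if ((\p.false) (let q = false in (\r.r))) then (4 * 4) else ((\s.6) (if true then (\t.false) else (\a.false)))) - 3))
step 7: [beta@0.1.0] ((0 + (3 * (let v = 9 in v))) - ((if ((\p.false) (let q = false in (\r.r))) then (4 * 4) else ((\s.6) (if true then (\t.false) else (\a.false)))) - 3))
step 8: [let@0.1.1] ((0 + (3 * 9)) - ((if ((\p.false) (let q = false in (\r.r))) then (4 * 4) else ((\s.6) (if true then (\t.false) else (\a.false)))) - 3))
step 9: [delta@0.1] ((0 + 27) - ((if ((\p.false) (let q = false in (\r.r))) then (4 * 4) else ((\s.6) (if true then (\t.false) else (\a.false)))) - 3))
step 10: [delta@0] (27 - ((if ((\p.false) (let q = false in (\r.r))) then (4 * 4) else ((\s.6) (if true then (\t.false) else (\a.false)))) - 3))
step 11: [let@1.0.0.1] (27 - ((if ((\p.false) (\r.r)) then (4 * 4) else ((\s.6) (if true then (\t.false) else (\a.false)))) - 3))
step 12: [beta@1.0.0] (27 - ((if false then (4 * 4) else ((\s.6) (if true then (\t.false) else (\a.false)))) - 3))
step 13: [if@1.0] (27 - (((\s.6) (if true then (\t.false) else (\a.false))) - 3))
step 14: [if@1.0.1] (27 - (((\s.6) (\t.false)) - 3))
step 15: [beta@1.0] (27 - (6 - 3))
step 16: [delta@1] (27 - 3)
step 17: [delta@root] 24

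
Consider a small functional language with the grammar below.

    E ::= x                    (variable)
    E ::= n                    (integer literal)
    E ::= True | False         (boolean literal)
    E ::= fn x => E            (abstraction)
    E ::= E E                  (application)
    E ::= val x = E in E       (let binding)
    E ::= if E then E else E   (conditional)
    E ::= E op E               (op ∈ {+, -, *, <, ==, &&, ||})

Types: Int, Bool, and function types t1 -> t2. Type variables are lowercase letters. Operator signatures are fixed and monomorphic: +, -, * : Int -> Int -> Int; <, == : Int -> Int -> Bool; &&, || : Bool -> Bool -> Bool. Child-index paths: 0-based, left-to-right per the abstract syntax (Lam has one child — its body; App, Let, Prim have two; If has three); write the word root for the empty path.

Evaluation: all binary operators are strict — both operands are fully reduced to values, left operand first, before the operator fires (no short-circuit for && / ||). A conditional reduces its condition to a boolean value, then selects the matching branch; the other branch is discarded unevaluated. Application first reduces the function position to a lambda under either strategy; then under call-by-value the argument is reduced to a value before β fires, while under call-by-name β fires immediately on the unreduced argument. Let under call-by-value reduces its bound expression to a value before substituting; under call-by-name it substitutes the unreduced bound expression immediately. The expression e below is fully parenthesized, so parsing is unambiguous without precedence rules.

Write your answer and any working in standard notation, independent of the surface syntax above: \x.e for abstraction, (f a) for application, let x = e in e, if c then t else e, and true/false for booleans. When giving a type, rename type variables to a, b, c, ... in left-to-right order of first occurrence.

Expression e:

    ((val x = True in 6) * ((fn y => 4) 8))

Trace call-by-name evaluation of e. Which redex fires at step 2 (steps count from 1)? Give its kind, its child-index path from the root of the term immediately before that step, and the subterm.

Working:
step 0: ((let x = true in 6) * ((\y.4) 8))
step 1: [let@0] (6 * ((\y.4) 8))
step 2: [beta@1] (6 * 4)

Answer: beta at 1 : ((\y.4) 8)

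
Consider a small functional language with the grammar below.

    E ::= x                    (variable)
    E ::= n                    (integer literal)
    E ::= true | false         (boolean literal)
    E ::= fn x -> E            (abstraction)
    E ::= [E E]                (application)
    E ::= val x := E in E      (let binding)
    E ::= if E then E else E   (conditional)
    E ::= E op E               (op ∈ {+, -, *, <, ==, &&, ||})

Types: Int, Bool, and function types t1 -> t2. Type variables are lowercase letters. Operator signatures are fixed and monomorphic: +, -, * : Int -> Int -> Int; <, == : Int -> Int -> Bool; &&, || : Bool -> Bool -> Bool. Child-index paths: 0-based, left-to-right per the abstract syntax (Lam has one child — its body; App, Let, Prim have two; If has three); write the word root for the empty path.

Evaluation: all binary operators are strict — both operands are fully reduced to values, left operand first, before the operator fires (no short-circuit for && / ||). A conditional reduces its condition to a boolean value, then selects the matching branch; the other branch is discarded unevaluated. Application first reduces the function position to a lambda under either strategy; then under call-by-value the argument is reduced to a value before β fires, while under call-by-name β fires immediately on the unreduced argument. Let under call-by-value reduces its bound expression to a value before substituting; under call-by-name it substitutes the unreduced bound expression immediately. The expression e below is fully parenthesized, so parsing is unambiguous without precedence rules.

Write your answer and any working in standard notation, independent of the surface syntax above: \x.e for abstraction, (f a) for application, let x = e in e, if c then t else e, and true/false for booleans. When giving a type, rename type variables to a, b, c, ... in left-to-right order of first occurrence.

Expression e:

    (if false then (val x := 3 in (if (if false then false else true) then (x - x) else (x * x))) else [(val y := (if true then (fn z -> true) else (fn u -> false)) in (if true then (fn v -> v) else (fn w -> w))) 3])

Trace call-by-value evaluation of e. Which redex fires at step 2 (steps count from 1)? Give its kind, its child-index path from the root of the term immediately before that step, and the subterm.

Answer: if at 0.0 : (if true then (\z.true) else (\u.false))

Working:
step 0: (if false then (let x = 3 in (if (if false then false else true) then (x - x) else (x * x))) else ((let y = (if true then (\z.true) else (\u.false)) in (if true then (\v.v) else (\w.w))) 3))
step 1: [if@root] ((let y = (if true then (\z.true) else (\u.false)) in (if true then (\v.v) else (\w.w))) 3)
step 2: [if@0.0] ((let y = (\z.true) in (if true then (\v.v) else (\w.w))) 3)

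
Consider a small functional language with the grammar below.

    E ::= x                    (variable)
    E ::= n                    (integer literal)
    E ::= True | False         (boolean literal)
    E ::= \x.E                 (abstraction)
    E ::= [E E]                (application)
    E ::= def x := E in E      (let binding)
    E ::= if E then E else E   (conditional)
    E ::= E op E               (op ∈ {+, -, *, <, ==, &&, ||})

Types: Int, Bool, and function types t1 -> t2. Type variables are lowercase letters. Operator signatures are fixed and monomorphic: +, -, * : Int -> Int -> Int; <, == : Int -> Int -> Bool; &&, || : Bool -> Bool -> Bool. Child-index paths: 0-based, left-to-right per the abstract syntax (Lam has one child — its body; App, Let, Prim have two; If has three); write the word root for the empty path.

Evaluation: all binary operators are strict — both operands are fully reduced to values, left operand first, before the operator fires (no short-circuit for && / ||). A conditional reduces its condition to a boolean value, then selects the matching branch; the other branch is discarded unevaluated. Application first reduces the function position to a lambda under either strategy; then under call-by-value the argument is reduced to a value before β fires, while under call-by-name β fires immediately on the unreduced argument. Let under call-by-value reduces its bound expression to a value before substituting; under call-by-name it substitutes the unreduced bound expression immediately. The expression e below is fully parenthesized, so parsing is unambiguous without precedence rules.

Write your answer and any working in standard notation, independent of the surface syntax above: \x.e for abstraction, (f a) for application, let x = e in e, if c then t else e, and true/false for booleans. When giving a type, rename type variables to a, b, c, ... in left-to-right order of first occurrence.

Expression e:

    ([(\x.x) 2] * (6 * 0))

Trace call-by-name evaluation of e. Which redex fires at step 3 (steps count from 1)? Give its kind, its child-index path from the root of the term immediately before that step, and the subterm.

Answer: delta at root : (2 * 0)

Derivation:
step 0: (((\x.x) 2) * (6 * 0))
step 1: [beta@0] (2 * (6 * 0))
step 2: [delta@1] (2 * 0)
step 3: [delta@root] 0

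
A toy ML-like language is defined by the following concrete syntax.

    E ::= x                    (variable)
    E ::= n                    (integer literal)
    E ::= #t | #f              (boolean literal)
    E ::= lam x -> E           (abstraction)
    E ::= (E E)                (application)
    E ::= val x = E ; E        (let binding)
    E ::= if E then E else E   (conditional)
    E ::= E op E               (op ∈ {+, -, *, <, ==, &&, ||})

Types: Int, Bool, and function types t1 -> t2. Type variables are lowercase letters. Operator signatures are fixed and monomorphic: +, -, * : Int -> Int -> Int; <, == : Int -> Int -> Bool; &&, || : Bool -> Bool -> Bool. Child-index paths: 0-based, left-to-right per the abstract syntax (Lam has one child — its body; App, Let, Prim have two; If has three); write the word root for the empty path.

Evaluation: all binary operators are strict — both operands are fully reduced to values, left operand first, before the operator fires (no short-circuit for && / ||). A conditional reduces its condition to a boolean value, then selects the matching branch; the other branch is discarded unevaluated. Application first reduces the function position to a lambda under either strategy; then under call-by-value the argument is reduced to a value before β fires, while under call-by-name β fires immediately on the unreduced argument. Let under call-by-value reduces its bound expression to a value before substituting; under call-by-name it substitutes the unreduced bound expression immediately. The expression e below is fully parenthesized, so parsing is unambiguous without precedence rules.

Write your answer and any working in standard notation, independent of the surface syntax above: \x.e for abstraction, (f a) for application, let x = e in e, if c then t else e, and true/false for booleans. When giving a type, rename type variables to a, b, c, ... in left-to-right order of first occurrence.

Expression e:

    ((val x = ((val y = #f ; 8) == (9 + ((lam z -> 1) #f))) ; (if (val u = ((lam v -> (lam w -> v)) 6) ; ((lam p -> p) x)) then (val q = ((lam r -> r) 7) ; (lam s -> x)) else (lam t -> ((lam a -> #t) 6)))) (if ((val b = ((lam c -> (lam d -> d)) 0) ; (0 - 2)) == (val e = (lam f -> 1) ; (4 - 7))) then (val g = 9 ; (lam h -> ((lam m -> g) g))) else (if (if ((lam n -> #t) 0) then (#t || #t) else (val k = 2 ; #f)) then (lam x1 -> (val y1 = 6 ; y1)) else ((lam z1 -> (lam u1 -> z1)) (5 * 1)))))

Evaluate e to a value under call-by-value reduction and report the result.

Derivation:
step 0: ((let x = ((let y = false in 8) == (9 + ((\z.1) false))) in (if (let u = ((\v.(\w.v)) 6) in ((\p.p) x)) then (let q = ((\r.r) 7) in (\s.x)) else (\t.((\a.true) 6)))) (if ((let b = ((\c.(\d.d)) 0) in (0 - 2)) == (let e = (\f.1) in (4 - 7))) then (let g = 9 in (\h.((\m.g) g))) else (if (if ((\n.true) 0) then (true || true) else (let k = 2 in false)) then (\x1.(let y1 = 6 in y1)) else ((\z1.(\u1.z1)) (5 * 1)))))
step 1: [let@0.0.0] ((let x = (8 == (9 + ((\z.1) false))) in (if (let u = ((\v.(\w.v)) 6) in ((\p.p) x)) then (let q = ((\r.r) 7) in (\s.x)) else (\t.((\a.true) 6)))) (if ((let b = ((\c.(\d.d)) 0) in (0 - 2)) == (let e = (\f.1) in (4 - 7))) then (let g = 9 in (\h.((\m.g) g))) else (if (if ((\n.true) 0) then (true || true) else (let k = 2 in false)) then (\x1.(let y1 = 6 in y1)) else ((\z1.(\u1.z1)) (5 * 1)))))
step 2: [beta@0.0.1.1] ((let x = (8 == (9 + 1)) in (if (let u = ((\v.(\w.v)) 6) in ((\p.p) x)) then (let q = ((\r.r) 7) in (\s.x)) else (\t.((\a.true) 6)))) (if ((let b = ((\c.(\d.d)) 0) in (0 - 2)) == (let e = (\f.1) in (4 - 7))) then (let g = 9 in (\h.((\m.g) g))) else (if (if ((\n.true) 0) then (true || true) else (let k = 2 in false)) then (\x1.(let y1 = 6 in y1)) else ((\z1.(\u1.z1)) (5 * 1)))))
step 3: [delta@0.0.1] ((let x = (8 == 10) in (if (let u = ((\v.(\w.v)) 6) in ((\p.p) x)) then (let q = ((\r.r) 7) in (\s.x)) else (\t.((\a.true) 6)))) (if ((let b = ((\c.(\d.d)) 0) in (0 - 2)) == (let e = (\f.1) in (4 - 7))) then (let g = 9 in (\h.((\m.g) g))) else (if (if ((\n.true) 0) then (true || true) else (let k = 2 in false)) then (\x1.(let y1 = 6 in y1)) else ((\z1.(\u1.z1)) (5 * 1)))))
step 4: [delta@0.0] ((let x = false in (if (let u = ((\v.(\w.v)) 6) in ((\p.p) x)) then (let q = ((\r.r) 7) in (\s.x)) else (\t.((\a.true) 6)))) (if ((let b = ((\c.(\d.d)) 0) in (0 - 2)) == (let e = (\f.1) in (4 - 7))) then (let g = 9 in (\h.((\m.g) g))) else (if (if ((\n.true) 0) then (true || true) else (let k = 2 in false)) then (\x1.(let y1 = 6 in y1)) else ((\z1.(\u1.z1)) (5 * 1)))))
step 5: [let@0] ((if (let u = ((\v.(\w.v)) 6) in ((\p.p) false)) then (let q = ((\r.r) 7) in (\s.false)) else (\t.((\a.true) 6))) (if ((let b = ((\c.(\d.d)) 0) in (0 - 2)) == (let e = (\f.1) in (4 - 7))) then (let g = 9 in (\h.((\m.g) g))) else (if (if ((\n.true) 0) then (true || true) else (let k = 2 in false)) then (\x1.(let y1 = 6 in y1)) else ((\z1.(\u1.z1)) (5 * 1)))))
step 6: [beta@0.0.0] ((if (let u = (\w.6) in ((\p.p) false)) then (let q = ((\r.r) 7) in (\s.false)) else (\t.((\a.true) 6))) (if ((let b = ((\c.(\d.d)) 0) in (0 - 2)) == (let e = (\f.1) in (4 - 7))) then (let g = 9 in (\h.((\m.g) g))) else (if (if ((\n.true) 0) then (true || true) else (let k = 2 in false)) then (\x1.(let y1 = 6 in y1)) else ((\z1.(\u1.z1)) (5 * 1)))))
step 7: [let@0.0] ((if ((\p.p) false) then (let q = ((\r.r) 7) in (\s.false)) else (\t.((\a.true) 6))) (if ((let b = ((\c.(\d.d)) 0) in (0 - 2)) == (let e = (\f.1) in (4 - 7))) then (let g = 9 in (\h.((\m.g) g))) else (if (if ((\n.true) 0) then (true || true) else (let k = 2 in false)) then (\x1.(let y1 = 6 in y1)) else ((\z1.(\u1.z1)) (5 * 1)))))
step 8: [beta@0.0] ((if false then (let q = ((\r.r) 7) in (\s.false)) else (\t.((\a.true) 6))) (if ((let b = ((\c.(\d.d)) 0) in (0 - 2)) == (let e = (\f.1) in (4 - 7))) then (let g = 9 in (\h.((\m.g) g))) else (if (if ((\n.true) 0) then (true || true) else (let k = 2 in false)) then (\x1.(let y1 = 6 in y1)) else ((\z1.(\u1.z1)) (5 * 1)))))
step 9: [if@0] ((\t.((\a.true) 6)) (if ((let b = ((\c.(\d.d)) 0) in (0 - 2)) == (let e = (\f.1) in (4 - 7))) then (let g = 9 in (\h.((\m.g) g))) else (if (if ((\n.true) 0) then (true || true) else (let k = 2 in false)) then (\x1.(let y1 = 6 in y1)) else ((\z1.(\u1.z1)) (5 * 1)))))
step 10: [beta@1.0.0.0] ((\t.((\a.true) 6)) (if ((let b = (\d.d) in (0 - 2)) == (let e = (\f.1) in (4 - 7))) then (let g = 9 in (\h.((\m.g) g))) else (if (if ((\n.true) 0) then (true || true) else (let k = 2 in false)) then (\x1.(let y1 = 6 in y1)) else ((\z1.(\u1.z1)) (5 * 1)))))
step 11: [let@1.0.0] ((\t.((\a.true) 6)) (if ((0 - 2) == (let e = (\f.1) in (4 - 7))) then (let g = 9 in (\h.((\m.g) g))) else (if (if ((\n.true) 0) then (true || true) else (let k = 2 in false)) then (\x1.(let y1 = 6 in y1)) else ((\z1.(\u1.z1)) (5 * 1)))))
step 12: [delta@1.0.0] ((\t.((\a.true) 6)) (if (-2 == (let e = (\f.1) in (4 - 7))) then (let g = 9 in (\h.((\m.g) g))) else (if (if ((\n.true) 0) then (true || true) else (let k = 2 in false)) then (\x1.(let y1 = 6 in y1)) else ((\z1.(\u1.z1)) (5 * 1)))))
step 13: [let@1.0.1] ((\t.((\a.true) 6)) (if (-2 == (4 - 7)) then (let g = 9 in (\h.((\m.g) g))) else (if (if ((\n.true) 0) then (true || true) else (let k = 2 in false)) then (\x1.(let y1 = 6 in y1)) else ((\z1.(\u1.z1)) (5 * 1)))))
step 14: [delta@1.0.1] ((\t.((\a.true) 6)) (if (-2 == -3) then (let g = 9 in (\h.((\m.g) g))) else (if (if ((\n.true) 0) then (true || true) else (let k = 2 in false)) then (\x1.(let y1 = 6 in y1)) else ((\z1.(\u1.z1)) (5 * 1)))))
step 15: [delta@1.0] ((\t.((\a.true) 6)) (if false then (let g = 9 in (\h.((\m.g) g))) else (if (if ((\n.true) 0) then (true || true) else (let k = 2 in false)) then (\x1.(let y1 = 6 in y1)) else ((\z1.(\u1.z1)) (5 * 1)))))
step 16: [if@1] ((\t.((\a.true) 6)) (if (if ((\n.true) 0) then (true || true) else (let k = 2 in false)) then (\x1.(let y1 = 6 in y1)) else ((\z1.(\u1.z1)) (5 * 1))))
step 17: [beta@1.0.0] ((\t.((\a.true) 6)) (if (if true then (true || true) else (let k = 2 in false)) then (\x1.(let y1 = 6 in y1)) else ((\z1.(\u1.z1)) (5 * 1))))
step 18: [if@1.0] ((\t.((\a.true) 6)) (if (true || true) then (\x1.(let y1 = 6 in y1)) else ((\z1.(\u1.z1)) (5 * 1))))
step 19: [delta@1.0] ((\t.((\a.true) 6)) (if true then (\x1.(let y1 = 6 in y1)) else ((\z1.(\u1.z1)) (5 * 1))))
step 20: [if@1] ((\t.((\a.true) 6)) (\x1.(let y1 = 6 in y1)))
step 21: [beta@root] ((\a.true) 6)
step 22: [beta@root] true

Answer: true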